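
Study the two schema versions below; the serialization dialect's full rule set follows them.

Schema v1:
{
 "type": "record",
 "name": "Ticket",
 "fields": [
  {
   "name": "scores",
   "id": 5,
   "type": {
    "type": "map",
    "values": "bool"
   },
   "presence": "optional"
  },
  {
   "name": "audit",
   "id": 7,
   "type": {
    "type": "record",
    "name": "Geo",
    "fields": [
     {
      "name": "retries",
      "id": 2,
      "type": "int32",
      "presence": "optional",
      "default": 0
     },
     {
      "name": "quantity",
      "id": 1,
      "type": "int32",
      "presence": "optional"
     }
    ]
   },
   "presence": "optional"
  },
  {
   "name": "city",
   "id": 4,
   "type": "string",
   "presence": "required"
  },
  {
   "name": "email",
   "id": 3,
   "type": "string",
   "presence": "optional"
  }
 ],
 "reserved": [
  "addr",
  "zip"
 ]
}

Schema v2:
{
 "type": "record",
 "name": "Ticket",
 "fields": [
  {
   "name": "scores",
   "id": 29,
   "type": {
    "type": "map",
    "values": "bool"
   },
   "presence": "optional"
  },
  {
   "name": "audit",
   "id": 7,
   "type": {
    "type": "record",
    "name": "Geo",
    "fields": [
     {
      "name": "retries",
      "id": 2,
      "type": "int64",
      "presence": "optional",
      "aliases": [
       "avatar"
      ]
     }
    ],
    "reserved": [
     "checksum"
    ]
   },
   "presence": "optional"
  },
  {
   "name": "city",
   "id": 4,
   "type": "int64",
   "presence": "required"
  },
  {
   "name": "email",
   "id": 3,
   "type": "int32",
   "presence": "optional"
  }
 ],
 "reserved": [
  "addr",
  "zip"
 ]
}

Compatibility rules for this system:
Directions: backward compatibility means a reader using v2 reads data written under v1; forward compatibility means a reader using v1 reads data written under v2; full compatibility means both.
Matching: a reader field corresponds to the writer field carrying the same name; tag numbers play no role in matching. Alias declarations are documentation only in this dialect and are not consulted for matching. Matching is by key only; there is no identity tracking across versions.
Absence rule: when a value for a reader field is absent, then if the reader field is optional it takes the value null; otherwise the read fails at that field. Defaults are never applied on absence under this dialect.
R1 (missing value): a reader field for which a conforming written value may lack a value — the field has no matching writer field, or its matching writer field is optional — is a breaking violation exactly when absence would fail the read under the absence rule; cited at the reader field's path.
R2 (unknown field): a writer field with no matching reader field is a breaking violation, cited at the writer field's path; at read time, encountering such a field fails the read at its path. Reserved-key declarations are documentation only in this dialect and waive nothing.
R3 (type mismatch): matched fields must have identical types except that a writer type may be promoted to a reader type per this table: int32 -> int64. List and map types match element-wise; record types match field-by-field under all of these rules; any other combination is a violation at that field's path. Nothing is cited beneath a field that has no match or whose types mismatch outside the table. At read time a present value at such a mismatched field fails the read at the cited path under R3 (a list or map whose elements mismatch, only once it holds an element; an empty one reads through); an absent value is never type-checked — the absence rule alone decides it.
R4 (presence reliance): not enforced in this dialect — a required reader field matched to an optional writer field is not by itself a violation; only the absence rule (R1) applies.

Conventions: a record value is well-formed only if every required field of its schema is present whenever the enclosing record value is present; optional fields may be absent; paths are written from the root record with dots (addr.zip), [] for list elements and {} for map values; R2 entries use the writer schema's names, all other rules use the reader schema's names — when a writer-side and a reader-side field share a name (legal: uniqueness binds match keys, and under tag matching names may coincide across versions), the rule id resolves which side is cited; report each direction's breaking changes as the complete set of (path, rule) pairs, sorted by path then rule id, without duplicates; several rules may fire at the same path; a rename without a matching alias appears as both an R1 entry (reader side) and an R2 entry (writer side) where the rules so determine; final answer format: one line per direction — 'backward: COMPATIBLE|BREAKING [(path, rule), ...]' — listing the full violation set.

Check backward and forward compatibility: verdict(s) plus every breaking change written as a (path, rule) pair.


the writer's type comes first in each Ticket pair
checking backward for Ticket: reader v2 against writer v1:
  scores: map<string, bool> -> map<string, bool>, writer optional; from scores
  audit: Geo -> Geo, writer optional; from audit
  city: string -> int64, writer required; from city
  email: string -> int32, writer optional; from email
  audit.retries: int32 -> int64, writer optional; from audit.retries
  leftover writer field: audit.quantity
  violation R2 at audit.quantity
  violation R3 at city
  violation R3 at email
  => 3 violation(s): backward is BREAKING for Ticket
checking forward for Ticket: reader v1 against writer v2:
  scores: map<string, bool> -> map<string, bool>, writer optional; from scores
  audit: Geo -> Geo, writer optional; from audit
  city: int64 -> string, writer required; from city
  email: int32 -> string, writer optional; from email
  audit.retries: int64 -> int32, writer optional; from audit.retries
  audit.quantity has no writer counterpart
  violation R3 at audit.retries
  violation R3 at city
  violation R3 at email
  => 3 violation(s): forward is BREAKING for Ticket

backward: BREAKING [(audit.quantity, R2), (city, R3), (email, R3)]; forward: BREAKING [(audit.retries, R3), (city, R3), (email, R3)]


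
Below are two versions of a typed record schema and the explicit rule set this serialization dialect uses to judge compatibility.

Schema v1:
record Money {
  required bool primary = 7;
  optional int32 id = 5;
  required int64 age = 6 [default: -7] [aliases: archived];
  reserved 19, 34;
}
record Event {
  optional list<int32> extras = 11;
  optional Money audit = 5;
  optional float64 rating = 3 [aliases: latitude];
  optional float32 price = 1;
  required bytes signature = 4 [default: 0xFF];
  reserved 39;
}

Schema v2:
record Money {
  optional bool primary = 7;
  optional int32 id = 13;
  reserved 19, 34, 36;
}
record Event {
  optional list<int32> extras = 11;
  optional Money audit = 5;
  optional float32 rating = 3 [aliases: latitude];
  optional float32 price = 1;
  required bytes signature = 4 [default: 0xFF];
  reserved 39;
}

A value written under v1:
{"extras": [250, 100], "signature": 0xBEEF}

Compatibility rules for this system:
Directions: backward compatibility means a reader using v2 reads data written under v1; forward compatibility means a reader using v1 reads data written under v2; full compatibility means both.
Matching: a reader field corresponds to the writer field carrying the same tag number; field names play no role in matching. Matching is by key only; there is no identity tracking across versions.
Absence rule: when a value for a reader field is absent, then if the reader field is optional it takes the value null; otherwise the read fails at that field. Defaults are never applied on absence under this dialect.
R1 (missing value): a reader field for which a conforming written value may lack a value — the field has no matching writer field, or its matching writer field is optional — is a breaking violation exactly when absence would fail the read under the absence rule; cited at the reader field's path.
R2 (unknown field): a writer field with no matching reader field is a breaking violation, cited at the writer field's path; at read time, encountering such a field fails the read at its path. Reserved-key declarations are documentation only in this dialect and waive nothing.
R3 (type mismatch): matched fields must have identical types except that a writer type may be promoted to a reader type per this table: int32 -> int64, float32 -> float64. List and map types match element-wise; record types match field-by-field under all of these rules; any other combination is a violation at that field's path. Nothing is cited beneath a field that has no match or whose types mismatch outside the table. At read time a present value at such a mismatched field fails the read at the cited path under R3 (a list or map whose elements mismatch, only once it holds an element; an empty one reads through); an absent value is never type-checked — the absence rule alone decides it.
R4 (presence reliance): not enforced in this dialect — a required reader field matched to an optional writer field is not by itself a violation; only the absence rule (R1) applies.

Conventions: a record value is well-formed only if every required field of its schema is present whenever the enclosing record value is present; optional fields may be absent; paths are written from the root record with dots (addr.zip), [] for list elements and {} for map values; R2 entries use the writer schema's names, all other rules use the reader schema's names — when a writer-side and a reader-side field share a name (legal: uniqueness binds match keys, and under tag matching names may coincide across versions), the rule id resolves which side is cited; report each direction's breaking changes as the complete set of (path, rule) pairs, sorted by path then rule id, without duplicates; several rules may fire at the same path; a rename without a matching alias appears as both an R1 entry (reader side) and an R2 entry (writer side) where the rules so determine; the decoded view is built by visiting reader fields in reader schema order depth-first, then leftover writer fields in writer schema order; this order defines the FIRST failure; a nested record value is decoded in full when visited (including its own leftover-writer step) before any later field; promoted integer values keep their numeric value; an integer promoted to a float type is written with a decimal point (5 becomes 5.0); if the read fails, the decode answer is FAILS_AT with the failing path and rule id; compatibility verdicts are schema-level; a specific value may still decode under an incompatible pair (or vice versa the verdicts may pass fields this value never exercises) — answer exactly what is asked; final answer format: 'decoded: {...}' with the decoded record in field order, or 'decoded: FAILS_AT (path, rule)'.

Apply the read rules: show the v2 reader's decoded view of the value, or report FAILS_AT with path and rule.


in Event below, arrows point writer -> reader
decoding the Event value with the v2 reader:
  extras := [250, 100]
  audit := null (absent, optional -> null)
  rating := null (absent, optional -> null)
  price := null (absent, optional -> null)
  signature := 0xBEEF
  => decoded: {"extras": [250, 100], "audit": null, "rating": null, "price": null, "signature": 0xBEEF}
remaining Event differences; none change what is asked:
  field id in record Money: tag 5 changed to 13 -> affects the rule determinations only; this particular Event value decodes identically
  removed field age from record Money -> affects the rule determinations only; this particular Event value decodes identically
  field primary in record Money: required changed to optional -> affects the rule determinations only; this particular Event value decodes identically
  field rating in record Event: type float64 changed to float32 -> affects the rule determinations only; this particular Event value decodes identically

decoded: {"extras": [250, 100], "audit": null, "rating": null, "price": null, "signature": 0xBEEF}


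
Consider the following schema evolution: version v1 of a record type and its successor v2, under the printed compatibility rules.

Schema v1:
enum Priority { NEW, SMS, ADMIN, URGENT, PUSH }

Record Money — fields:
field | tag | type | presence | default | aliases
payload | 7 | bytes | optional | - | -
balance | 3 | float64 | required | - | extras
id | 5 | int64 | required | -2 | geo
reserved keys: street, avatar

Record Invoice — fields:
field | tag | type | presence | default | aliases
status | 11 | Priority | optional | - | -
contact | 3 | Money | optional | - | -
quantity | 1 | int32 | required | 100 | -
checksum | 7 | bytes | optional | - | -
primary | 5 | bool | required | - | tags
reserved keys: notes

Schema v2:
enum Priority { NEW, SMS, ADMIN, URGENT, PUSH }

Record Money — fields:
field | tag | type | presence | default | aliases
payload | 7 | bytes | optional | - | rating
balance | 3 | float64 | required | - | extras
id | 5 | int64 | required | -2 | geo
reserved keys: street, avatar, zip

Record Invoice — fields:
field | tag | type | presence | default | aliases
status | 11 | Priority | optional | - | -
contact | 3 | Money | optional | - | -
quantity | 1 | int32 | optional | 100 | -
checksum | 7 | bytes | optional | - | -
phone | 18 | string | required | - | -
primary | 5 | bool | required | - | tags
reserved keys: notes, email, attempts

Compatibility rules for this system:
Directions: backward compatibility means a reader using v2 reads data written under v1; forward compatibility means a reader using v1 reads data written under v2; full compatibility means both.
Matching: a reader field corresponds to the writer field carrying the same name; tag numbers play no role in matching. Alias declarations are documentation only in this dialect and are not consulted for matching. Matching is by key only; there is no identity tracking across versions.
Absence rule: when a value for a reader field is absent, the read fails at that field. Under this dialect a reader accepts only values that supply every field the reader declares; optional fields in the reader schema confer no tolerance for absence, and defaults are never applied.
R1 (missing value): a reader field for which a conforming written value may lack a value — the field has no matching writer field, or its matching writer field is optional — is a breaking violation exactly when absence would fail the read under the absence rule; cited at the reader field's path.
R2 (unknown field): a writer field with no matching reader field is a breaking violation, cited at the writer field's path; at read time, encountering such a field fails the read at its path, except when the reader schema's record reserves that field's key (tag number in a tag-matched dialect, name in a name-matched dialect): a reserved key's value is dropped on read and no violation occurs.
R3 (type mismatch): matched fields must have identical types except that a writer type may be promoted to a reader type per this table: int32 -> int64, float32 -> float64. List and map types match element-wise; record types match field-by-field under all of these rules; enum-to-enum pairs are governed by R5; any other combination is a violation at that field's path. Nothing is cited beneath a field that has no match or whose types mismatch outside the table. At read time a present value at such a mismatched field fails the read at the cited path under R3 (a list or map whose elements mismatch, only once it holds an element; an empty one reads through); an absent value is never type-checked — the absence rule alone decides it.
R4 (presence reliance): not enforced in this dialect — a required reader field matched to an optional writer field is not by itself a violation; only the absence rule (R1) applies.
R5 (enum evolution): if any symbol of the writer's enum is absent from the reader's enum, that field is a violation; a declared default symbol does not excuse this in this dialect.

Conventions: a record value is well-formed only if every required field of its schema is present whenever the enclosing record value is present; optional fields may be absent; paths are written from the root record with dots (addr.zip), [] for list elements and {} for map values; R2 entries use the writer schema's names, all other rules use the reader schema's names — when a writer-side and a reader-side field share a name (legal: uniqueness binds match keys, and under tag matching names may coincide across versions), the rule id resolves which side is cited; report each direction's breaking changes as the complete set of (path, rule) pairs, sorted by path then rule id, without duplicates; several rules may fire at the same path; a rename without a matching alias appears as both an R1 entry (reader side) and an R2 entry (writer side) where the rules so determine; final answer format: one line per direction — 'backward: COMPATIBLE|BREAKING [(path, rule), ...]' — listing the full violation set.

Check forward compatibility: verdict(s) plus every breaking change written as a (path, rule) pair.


forward: BREAKING [(checksum, R1), (contact, R1), (contact.payload, R1), (phone, R2), (quantity, R1), (status, R1)]

arrows below run writer -> reader for Invoice
forward for Invoice (reader v1, writer v2):
  status <- status (Priority -> Priority, writer optional)
  contact <- contact (Money -> Money, writer optional)
  quantity <- quantity (int32 -> int32, writer optional)
  checksum <- checksum (bytes -> bytes, writer optional)
  primary <- primary (bool -> bool, writer required)
  phone (writer side), unknown to reader
  contact.payload <- contact.payload (bytes -> bytes, writer optional)
  contact.balance <- contact.balance (float64 -> float64, writer required)
  contact.id <- contact.id (int64 -> int64, writer required)
  rule R1 violated at checksum
  rule R1 violated at contact
  rule R1 violated at contact.payload
  rule R2 violated at phone
  rule R1 violated at quantity
  rule R1 violated at status
  => forward verdict for Invoice: BREAKING, 6 violation(s)


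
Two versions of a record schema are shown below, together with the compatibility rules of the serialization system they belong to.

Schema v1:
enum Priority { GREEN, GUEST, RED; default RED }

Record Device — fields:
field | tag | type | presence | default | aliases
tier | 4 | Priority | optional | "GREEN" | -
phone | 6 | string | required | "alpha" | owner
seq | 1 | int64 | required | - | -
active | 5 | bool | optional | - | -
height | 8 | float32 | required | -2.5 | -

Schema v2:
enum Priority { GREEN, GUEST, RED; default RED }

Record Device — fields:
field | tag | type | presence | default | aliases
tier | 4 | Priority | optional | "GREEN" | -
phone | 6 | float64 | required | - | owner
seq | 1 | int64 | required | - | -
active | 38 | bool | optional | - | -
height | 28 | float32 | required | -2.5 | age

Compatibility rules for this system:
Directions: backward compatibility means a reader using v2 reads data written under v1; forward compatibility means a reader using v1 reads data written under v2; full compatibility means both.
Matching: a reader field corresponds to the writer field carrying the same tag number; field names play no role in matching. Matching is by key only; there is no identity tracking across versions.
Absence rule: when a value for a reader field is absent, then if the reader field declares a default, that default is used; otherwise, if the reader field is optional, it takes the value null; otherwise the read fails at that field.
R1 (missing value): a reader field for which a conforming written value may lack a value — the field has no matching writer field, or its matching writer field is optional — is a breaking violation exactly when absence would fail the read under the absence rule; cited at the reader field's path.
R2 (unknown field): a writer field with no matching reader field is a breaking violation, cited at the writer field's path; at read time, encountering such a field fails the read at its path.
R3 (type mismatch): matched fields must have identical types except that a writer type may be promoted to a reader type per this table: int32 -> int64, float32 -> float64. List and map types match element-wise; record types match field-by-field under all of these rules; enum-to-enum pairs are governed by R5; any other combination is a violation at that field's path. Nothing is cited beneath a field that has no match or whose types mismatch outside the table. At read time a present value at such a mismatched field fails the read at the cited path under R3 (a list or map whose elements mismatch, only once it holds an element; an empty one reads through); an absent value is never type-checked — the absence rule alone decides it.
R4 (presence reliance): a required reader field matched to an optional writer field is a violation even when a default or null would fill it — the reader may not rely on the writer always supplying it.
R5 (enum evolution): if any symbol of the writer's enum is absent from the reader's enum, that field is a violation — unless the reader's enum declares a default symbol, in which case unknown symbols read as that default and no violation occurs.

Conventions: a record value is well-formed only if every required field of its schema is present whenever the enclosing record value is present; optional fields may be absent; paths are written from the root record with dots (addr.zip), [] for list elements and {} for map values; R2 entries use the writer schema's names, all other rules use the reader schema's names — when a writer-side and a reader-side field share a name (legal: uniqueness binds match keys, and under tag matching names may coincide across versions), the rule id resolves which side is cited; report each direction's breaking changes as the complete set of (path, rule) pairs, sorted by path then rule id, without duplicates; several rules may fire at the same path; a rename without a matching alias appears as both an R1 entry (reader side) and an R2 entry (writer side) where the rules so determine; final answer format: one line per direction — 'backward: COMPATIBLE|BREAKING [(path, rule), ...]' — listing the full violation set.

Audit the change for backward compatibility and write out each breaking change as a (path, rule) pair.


each type pair in Device: writer, then reader
checking backward for Device: reader v2 against writer v1:
  Priority -> Priority, writer optional: tier aligns to tier
  string -> float64, writer required: phone aligns to phone
  int64 -> int64, writer required: seq aligns to seq
  active: no writer-side match
  height: no writer-side match
  writer field active has no reader counterpart
  writer field height has no reader counterpart
  R2 fires at active
  R2 fires at height
  R3 fires at phone
  => backward verdict for Device: BREAKING, 3 violation(s)

backward: BREAKING [(active, R2), (height, R2), (phone, R3)]


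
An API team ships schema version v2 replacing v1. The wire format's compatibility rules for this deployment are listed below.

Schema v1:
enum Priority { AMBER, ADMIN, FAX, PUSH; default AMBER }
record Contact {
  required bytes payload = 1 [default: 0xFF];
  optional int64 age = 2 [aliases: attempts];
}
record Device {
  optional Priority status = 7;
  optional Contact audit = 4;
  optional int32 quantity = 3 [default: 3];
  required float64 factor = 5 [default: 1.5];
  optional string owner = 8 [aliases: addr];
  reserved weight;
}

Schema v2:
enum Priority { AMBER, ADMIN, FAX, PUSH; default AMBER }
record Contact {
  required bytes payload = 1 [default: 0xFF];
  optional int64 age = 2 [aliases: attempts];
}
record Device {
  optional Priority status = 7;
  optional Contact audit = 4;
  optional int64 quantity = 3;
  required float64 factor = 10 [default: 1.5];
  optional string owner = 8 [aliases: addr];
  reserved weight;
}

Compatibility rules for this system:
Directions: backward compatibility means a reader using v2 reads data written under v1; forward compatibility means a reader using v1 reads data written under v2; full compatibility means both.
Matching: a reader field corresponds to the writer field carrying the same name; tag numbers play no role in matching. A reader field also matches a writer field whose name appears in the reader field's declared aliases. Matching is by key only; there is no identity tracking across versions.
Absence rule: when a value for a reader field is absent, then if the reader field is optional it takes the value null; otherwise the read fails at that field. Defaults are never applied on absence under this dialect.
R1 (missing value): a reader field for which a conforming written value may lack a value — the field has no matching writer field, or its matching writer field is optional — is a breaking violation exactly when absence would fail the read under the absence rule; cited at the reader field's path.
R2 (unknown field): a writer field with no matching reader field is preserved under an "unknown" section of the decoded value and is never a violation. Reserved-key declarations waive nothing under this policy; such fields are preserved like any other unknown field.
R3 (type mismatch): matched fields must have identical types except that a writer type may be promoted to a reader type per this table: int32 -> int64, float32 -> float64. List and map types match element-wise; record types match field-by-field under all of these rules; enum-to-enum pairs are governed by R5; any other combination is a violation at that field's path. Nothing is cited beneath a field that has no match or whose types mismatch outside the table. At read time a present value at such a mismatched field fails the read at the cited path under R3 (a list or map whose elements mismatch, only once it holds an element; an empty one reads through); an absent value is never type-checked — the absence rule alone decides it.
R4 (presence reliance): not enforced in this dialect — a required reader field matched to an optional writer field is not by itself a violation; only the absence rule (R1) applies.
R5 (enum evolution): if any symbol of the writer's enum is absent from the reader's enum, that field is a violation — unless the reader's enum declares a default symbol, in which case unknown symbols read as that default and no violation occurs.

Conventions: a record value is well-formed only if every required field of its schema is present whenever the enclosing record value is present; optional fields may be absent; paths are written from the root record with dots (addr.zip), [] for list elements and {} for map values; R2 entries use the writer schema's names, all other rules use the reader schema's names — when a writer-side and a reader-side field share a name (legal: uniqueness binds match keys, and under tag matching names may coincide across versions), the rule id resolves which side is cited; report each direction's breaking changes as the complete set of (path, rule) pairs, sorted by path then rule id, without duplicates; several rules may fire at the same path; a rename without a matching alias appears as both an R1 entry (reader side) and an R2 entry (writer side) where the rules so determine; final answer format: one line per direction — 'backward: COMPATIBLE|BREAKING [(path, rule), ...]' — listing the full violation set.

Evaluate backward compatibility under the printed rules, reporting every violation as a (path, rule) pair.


backward: COMPATIBLE []

arrows below run writer -> reader for Device
backward pass over Device, reader schema v2, writer schema v1:
  status: Priority -> Priority, writer optional; from status
  audit: Contact -> Contact, writer optional; from audit
  quantity: int32 -> int64, writer optional; from quantity
  factor: float64 -> float64, writer required; from factor
  owner: string -> string, writer optional; from owner
  audit.payload: bytes -> bytes, writer required; from audit.payload
  audit.age: int64 -> int64, writer optional; from audit.age
  => backward verdict for Device: COMPATIBLE, no violations
ruling out the remaining Device differences:
  field quantity in record Device: type int32 changed to int64 (its default is dropped) -> fires only in the forward direction of Device, which is not asked here
  field factor in record Device: tag 5 changed to 10 -> fires no rule on Device, leaving the asked answer as it is


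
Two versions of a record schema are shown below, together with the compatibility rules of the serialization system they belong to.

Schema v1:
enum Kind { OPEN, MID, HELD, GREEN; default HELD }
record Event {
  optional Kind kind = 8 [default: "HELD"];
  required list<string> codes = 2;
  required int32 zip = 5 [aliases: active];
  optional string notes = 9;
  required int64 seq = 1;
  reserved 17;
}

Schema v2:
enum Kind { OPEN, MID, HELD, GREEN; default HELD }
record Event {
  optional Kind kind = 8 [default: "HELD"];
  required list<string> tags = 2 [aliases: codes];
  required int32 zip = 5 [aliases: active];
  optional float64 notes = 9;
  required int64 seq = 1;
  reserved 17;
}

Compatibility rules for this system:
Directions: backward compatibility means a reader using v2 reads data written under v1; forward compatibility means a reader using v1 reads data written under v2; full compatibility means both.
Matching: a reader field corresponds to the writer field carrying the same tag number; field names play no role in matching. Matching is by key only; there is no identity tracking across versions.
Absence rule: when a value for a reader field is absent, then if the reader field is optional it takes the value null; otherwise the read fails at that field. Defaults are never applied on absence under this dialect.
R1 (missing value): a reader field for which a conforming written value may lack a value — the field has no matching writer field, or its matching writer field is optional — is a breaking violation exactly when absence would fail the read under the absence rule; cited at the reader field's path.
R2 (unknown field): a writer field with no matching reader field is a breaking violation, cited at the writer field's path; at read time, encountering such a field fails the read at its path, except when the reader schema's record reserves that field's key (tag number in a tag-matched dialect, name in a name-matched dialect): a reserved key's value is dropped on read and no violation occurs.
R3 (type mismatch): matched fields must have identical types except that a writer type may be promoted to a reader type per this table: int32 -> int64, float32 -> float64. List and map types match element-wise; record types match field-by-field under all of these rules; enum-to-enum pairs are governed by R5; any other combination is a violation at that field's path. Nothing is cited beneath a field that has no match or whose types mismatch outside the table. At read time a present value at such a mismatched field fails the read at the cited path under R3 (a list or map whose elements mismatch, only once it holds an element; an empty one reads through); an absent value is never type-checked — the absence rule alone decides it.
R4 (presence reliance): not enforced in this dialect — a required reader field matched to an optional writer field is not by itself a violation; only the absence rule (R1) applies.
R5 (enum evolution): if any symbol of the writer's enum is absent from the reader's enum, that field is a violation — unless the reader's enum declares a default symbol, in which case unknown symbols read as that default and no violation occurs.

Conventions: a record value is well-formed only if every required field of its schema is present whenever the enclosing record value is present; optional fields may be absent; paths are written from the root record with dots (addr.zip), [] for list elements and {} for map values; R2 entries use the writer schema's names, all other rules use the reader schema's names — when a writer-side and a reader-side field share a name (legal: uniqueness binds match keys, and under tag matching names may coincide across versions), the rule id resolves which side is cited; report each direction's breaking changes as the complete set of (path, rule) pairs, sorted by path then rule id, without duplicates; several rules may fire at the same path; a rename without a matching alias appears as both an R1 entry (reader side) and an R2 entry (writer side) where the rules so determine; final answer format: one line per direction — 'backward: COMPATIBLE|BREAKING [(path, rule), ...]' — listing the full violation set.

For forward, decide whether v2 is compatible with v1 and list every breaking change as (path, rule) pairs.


forward: BREAKING [(notes, R3)]

each type pair in Event: writer, then reader
checking forward for Event: reader v1 against writer v2:
  kind: paired with writer kind (Kind -> Kind; writer optional)
  codes: paired with writer tags (list<string> -> list<string>; writer required)
  zip: paired with writer zip (int32 -> int32; writer required)
  notes: paired with writer notes (float64 -> string; writer optional)
  seq: paired with writer seq (int64 -> int64; writer required)
  violation R3 at notes
  => 1 violation(s): forward is BREAKING for Event
the other Event changes do not affect what is asked:
  renamed field codes to tags in record Event (alias codes declared on the renamed field) -> no rule fires on it in Event's dialect; the asked verdict holds


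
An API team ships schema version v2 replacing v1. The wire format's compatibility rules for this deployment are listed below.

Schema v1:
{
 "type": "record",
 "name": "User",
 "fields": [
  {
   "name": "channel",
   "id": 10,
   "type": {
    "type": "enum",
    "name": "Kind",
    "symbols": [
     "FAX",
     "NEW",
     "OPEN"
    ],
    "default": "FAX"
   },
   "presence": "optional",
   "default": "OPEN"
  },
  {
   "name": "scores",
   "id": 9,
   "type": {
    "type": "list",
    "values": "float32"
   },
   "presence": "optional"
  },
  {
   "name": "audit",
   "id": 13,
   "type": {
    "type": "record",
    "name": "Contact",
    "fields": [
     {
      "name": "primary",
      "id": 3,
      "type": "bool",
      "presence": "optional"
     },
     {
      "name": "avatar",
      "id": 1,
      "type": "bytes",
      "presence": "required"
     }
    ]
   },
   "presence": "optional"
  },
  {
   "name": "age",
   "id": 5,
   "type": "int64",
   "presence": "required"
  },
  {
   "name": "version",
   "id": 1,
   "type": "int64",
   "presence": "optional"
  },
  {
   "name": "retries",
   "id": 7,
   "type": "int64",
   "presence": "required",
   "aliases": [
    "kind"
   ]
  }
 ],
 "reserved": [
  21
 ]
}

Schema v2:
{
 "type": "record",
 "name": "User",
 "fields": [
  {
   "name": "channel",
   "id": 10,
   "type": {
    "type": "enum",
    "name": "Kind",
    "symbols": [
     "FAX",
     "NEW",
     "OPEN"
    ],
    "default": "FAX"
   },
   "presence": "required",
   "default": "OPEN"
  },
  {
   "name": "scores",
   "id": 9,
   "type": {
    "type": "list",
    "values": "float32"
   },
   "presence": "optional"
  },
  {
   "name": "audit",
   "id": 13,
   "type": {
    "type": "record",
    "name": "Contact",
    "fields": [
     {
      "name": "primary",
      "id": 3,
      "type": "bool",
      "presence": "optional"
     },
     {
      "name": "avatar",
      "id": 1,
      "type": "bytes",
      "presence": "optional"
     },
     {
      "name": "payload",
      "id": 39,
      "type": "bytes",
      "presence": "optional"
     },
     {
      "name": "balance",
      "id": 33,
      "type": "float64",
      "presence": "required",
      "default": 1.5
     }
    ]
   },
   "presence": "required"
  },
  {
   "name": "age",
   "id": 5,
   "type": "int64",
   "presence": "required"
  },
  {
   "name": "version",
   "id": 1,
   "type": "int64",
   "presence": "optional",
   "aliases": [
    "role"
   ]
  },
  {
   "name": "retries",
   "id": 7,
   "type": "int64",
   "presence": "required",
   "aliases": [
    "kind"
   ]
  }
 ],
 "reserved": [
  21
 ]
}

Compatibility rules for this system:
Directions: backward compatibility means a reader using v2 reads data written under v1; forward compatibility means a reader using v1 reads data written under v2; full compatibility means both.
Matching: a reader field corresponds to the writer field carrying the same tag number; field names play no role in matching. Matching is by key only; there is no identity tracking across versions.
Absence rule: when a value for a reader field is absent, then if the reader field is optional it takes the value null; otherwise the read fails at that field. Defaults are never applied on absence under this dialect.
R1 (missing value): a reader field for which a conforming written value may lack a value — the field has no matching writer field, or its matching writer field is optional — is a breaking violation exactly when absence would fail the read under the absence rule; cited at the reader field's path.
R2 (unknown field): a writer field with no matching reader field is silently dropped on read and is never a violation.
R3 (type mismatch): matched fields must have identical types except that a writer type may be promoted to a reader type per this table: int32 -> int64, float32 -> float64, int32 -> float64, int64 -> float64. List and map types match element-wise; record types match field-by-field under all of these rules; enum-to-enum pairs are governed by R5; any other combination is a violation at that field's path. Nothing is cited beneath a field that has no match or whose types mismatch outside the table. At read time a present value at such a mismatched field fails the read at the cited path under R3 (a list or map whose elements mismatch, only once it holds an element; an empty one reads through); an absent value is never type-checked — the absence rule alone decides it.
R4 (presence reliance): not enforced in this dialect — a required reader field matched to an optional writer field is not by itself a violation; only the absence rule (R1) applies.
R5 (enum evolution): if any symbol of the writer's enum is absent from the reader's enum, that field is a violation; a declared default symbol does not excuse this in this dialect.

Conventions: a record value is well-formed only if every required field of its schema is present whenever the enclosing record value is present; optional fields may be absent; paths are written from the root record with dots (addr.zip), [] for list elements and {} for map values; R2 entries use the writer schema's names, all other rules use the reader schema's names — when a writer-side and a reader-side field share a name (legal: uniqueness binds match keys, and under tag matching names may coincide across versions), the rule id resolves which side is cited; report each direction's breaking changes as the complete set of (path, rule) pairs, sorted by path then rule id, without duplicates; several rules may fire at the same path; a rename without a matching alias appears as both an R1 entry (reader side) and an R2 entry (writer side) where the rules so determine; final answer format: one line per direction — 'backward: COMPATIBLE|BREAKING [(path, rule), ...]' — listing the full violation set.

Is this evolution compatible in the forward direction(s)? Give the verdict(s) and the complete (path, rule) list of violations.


forward: BREAKING [(audit.avatar, R1)]

in User below, arrows point writer -> reader
forward pass over User, reader schema v1, writer schema v2:
  channel: paired with writer channel (Kind -> Kind; writer required)
  scores: paired with writer scores (list<float32> -> list<float32>; writer optional)
  audit: paired with writer audit (Contact -> Contact; writer required)
  age: paired with writer age (int64 -> int64; writer required)
  version: paired with writer version (int64 -> int64; writer optional)
  retries: paired with writer retries (int64 -> int64; writer required)
  audit.primary: paired with writer audit.primary (bool -> bool; writer optional)
  audit.avatar: paired with writer audit.avatar (bytes -> bytes; writer optional)
  leftover writer field: audit.payload
  leftover writer field: audit.balance
  R1 fires at audit.avatar
  => 1 violation(s): forward is BREAKING for User
checking off the User differences that do not matter here:
  added field balance to record Contact: required float64, tag 33, default 1.5 (in v2 it sits last) -> matters only for User's backward compatibility — outside the asked direction
  field channel in record User: optional changed to required -> matters only for User's backward compatibility — outside the asked direction
  field audit in record User: optional changed to required -> matters only for User's backward compatibility — outside the asked direction
  added field payload to record Contact: optional bytes, tag 39 (in v2 it sits last) -> fires no rule on User, leaving the asked answer as it is
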